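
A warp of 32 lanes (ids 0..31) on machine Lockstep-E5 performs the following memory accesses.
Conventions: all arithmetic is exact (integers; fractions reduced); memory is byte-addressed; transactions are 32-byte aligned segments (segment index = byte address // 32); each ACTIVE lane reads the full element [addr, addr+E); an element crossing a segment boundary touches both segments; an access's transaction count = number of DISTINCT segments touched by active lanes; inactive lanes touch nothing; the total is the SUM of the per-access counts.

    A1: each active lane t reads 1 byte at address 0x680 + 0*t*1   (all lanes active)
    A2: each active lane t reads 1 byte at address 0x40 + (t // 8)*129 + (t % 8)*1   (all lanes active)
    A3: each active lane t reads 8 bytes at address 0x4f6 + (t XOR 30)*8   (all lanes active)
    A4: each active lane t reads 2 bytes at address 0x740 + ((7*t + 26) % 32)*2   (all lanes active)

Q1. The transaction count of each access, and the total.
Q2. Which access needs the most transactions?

A1: 1 transaction
A2: 4 transactions
A3: 9 transactions
A4: 2 transactions

Answer: 1,4,9,2; total 16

Answer: A3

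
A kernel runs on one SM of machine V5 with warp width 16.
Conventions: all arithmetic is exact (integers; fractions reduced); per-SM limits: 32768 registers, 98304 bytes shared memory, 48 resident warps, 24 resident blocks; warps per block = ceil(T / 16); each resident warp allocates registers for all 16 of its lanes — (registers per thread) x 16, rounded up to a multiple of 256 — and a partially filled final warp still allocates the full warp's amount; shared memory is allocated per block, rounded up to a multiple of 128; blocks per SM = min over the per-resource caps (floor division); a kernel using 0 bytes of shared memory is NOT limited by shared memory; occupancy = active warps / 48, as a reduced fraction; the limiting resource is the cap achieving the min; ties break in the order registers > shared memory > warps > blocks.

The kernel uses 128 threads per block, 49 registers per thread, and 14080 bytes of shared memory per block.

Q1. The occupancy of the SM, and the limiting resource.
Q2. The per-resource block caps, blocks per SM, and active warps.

Answer: occupancy 2/3, limited by registers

registers: 4 blocks
shared memory: 6 blocks
warps: 6 blocks
blocks: 24 blocks

Answer: 4 blocks, 32 active warps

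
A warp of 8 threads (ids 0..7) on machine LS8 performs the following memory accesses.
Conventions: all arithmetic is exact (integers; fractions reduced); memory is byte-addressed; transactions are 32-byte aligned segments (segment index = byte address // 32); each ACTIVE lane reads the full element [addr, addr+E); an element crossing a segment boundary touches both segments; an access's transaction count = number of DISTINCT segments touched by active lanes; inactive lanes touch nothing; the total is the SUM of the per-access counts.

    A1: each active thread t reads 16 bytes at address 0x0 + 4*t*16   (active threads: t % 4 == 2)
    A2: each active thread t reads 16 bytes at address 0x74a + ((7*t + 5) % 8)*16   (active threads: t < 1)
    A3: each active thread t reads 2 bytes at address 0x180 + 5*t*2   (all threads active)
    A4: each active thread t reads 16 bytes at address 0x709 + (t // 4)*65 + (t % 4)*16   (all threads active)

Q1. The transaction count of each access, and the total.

A1: 2 transactions
A2: 2 transactions
A3: 3 transactions
A4: 5 transactions

Answer: 2,2,3,5; total 12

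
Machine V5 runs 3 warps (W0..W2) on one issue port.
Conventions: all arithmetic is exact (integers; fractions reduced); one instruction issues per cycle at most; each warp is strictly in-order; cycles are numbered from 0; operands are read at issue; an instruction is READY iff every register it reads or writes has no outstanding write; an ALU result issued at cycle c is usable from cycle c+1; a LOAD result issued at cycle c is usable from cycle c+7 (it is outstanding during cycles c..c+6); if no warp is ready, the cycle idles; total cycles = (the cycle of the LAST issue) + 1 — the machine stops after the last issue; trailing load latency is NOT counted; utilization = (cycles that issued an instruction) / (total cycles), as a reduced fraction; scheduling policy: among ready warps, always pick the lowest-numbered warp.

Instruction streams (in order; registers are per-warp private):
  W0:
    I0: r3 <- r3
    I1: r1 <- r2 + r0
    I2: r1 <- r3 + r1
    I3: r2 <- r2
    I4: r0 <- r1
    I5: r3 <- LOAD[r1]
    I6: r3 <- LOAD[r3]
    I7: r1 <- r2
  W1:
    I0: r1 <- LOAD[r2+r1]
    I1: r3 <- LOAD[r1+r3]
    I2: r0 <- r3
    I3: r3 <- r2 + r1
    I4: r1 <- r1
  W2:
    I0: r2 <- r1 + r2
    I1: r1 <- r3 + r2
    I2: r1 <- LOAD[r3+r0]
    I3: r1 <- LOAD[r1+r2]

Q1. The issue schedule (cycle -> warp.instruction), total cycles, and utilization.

cycle 0: W0.I0
cycle 1: W0.I1
cycle 2: W0.I2
cycle 3: W0.I3
cycle 4: W0.I4
cycle 5: W0.I5
cycle 6: W1.I0
cycle 7: W2.I0
cycle 8: W2.I1
cycle 9: W2.I2
cycle 10: idle
cycle 11: idle
cycle 12: W0.I6
cycle 13: W0.I7
cycle 14: W1.I1
cycle 15: idle
cycle 16: W2.I3
cycle 17: idle
cycle 18: idle
cycle 19: idle
cycle 20: idle
cycle 21: W1.I2
cycle 22: W1.I3
cycle 23: W1.I4

Answer: 24 cycles, utilization 17/24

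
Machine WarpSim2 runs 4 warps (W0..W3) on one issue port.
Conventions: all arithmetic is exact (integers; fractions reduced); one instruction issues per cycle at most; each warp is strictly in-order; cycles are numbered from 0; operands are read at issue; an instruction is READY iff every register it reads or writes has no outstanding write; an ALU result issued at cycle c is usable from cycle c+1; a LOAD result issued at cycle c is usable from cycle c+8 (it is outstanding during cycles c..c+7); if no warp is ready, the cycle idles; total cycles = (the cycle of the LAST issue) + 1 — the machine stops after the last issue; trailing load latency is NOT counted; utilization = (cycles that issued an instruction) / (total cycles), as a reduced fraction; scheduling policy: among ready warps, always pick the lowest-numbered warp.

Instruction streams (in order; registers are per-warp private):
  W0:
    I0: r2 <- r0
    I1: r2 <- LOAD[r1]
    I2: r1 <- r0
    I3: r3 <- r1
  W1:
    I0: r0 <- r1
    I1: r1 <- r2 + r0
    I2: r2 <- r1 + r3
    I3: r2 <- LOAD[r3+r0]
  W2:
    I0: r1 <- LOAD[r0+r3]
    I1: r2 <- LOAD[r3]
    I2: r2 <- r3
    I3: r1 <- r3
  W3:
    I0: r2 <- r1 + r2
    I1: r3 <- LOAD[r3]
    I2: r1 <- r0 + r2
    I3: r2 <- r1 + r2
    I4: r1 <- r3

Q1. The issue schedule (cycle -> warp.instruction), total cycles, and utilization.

cycle 0: W0.I0
cycle 1: W0.I1
cycle 2: W0.I2
cycle 3: W0.I3
cycle 4: W1.I0
cycle 5: W1.I1
cycle 6: W1.I2
cycle 7: W1.I3
cycle 8: W2.I0
cycle 9: W2.I1
cycle 10: W3.I0
cycle 11: W3.I1
cycle 12: W3.I2
cycle 13: W3.I3
cycle 14: idle
cycle 15: idle
cycle 16: idle
cycle 17: W2.I2
cycle 18: W2.I3
cycle 19: W3.I4

Answer: 20 cycles, utilization 17/20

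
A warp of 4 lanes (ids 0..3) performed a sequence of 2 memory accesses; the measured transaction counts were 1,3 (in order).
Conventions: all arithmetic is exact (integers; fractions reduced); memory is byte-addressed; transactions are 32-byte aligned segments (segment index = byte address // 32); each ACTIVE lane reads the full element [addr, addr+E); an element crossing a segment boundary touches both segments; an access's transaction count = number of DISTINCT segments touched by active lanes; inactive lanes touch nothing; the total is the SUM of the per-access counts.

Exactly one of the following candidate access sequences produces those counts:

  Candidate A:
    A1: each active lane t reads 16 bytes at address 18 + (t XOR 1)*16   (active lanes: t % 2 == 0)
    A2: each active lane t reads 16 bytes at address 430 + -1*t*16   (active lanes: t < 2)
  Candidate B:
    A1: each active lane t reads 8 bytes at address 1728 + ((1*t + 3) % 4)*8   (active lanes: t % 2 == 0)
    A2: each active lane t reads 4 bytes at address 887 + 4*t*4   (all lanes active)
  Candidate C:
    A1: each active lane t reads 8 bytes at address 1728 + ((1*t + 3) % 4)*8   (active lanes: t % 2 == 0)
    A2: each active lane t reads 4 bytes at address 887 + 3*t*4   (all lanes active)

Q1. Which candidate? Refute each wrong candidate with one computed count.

A: A1 gives 2 transactions, not 1
C: A2 gives 2 transactions, not 3
B: all counts match (1,3)

Answer: B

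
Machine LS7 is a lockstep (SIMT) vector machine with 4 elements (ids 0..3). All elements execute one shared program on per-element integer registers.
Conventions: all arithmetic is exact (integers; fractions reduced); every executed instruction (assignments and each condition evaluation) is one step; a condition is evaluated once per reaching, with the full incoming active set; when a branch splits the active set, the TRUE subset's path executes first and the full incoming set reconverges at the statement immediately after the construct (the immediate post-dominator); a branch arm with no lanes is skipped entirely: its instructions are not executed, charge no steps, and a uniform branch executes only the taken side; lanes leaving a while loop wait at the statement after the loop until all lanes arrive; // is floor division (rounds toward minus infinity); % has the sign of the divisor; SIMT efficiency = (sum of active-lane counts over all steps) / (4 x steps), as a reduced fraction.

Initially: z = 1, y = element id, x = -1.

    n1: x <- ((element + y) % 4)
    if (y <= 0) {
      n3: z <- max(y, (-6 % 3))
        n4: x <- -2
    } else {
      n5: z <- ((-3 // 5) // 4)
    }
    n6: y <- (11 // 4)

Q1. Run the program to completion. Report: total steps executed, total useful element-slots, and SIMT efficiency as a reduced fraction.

Answer: 6 steps, 17 useful, 17/24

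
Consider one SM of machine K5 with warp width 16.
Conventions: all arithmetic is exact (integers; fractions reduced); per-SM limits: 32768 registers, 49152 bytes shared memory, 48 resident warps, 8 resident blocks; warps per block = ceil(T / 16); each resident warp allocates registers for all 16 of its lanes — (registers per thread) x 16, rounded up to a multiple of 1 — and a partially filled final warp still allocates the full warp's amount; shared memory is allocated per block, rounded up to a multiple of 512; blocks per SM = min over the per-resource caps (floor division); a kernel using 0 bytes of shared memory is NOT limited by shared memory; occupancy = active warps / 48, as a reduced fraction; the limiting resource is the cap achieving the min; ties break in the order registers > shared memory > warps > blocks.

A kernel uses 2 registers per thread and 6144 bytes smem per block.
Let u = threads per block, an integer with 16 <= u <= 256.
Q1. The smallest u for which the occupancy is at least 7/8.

Answer: u = 81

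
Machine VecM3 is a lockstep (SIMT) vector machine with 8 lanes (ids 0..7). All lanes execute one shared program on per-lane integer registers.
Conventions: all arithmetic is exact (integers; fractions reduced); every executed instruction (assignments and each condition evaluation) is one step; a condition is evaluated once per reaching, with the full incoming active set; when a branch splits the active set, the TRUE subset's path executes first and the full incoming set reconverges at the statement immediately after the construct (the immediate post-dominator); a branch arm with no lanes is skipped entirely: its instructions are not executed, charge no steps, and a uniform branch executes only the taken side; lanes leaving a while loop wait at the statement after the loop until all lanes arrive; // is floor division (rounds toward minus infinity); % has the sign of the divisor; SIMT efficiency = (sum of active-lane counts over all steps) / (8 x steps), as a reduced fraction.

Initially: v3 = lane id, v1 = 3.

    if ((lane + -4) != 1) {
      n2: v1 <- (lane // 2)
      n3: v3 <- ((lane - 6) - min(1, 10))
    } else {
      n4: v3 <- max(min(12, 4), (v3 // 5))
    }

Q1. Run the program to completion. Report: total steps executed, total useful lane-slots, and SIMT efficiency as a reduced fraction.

Answer: 4 steps, 23 useful, 23/32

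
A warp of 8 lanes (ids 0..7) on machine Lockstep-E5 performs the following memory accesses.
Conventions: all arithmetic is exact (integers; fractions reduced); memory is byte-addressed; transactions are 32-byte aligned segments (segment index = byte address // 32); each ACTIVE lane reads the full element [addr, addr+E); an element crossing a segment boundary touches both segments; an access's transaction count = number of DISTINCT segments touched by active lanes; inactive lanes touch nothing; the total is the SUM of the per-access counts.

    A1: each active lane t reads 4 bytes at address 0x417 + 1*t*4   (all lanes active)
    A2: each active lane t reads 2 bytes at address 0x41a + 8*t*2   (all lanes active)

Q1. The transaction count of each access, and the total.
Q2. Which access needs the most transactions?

A1: 2 transactions
A2: 5 transactions

Answer: 2,5; total 7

Answer: A2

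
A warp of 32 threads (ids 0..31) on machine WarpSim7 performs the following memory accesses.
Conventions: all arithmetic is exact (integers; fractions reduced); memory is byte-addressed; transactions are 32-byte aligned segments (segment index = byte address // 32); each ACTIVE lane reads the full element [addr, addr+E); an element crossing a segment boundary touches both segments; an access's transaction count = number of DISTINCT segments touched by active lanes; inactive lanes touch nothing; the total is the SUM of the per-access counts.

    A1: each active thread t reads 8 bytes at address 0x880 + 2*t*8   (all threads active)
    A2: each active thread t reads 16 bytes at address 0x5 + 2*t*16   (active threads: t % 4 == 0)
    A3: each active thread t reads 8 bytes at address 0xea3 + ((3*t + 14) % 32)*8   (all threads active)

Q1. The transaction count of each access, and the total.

A1: 16 transactions
A2: 8 transactions
A3: 9 transactions

Answer: 16,8,9; total 33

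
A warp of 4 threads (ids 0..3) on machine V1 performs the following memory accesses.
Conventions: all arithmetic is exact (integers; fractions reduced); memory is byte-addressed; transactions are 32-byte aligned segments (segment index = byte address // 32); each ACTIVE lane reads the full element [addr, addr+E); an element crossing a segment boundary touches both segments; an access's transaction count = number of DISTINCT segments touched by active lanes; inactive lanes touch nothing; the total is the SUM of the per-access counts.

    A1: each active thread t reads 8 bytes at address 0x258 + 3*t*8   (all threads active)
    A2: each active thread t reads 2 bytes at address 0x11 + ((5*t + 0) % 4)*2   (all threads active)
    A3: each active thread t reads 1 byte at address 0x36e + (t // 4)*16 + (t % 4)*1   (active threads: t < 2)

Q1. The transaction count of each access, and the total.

A1: 4 transactions
A2: 1 transaction
A3: 1 transaction

Answer: 4,1,1; total 6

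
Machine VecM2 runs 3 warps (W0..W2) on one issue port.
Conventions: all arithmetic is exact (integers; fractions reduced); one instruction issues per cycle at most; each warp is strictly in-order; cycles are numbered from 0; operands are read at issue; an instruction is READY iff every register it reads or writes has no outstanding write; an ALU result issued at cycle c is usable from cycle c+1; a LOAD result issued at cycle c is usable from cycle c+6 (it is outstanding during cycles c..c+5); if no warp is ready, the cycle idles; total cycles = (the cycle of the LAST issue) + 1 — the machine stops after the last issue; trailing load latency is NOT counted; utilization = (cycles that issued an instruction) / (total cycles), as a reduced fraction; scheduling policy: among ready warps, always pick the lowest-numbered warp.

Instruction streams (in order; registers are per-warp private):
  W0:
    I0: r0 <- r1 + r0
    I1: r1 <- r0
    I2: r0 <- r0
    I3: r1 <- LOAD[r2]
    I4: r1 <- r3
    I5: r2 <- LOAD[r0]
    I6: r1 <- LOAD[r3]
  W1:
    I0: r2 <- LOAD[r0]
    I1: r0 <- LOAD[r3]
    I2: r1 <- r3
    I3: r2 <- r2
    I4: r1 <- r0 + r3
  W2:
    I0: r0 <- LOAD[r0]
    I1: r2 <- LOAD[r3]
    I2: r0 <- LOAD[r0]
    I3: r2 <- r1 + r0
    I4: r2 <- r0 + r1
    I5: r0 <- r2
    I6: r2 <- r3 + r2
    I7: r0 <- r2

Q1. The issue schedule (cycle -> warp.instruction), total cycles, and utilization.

cycle 0: W0.I0
cycle 1: W0.I1
cycle 2: W0.I2
cycle 3: W0.I3
cycle 4: W1.I0
cycle 5: W1.I1
cycle 6: W1.I2
cycle 7: W2.I0
cycle 8: W2.I1
cycle 9: W0.I4
cycle 10: W0.I5
cycle 11: W0.I6
cycle 12: W1.I3
cycle 13: W1.I4
cycle 14: W2.I2
cycle 15: idle
cycle 16: idle
cycle 17: idle
cycle 18: idle
cycle 19: idle
cycle 20: W2.I3
cycle 21: W2.I4
cycle 22: W2.I5
cycle 23: W2.I6
cycle 24: W2.I7

Answer: 25 cycles, utilization 4/5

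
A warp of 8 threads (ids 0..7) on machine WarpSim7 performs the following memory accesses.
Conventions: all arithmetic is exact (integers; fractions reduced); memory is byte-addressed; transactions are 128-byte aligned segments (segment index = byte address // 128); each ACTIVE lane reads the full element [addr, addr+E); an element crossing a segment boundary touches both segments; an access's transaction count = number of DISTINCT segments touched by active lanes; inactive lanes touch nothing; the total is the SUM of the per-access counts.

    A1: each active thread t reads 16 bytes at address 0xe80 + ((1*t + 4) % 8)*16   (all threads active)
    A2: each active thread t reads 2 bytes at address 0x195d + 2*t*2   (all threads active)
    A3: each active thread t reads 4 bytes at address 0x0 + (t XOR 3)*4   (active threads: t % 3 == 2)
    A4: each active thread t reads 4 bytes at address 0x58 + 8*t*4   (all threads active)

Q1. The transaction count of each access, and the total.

A1: 1 transaction
A2: 1 transaction
A3: 1 transaction
A4: 3 transactions

Answer: 1,1,1,3; total 6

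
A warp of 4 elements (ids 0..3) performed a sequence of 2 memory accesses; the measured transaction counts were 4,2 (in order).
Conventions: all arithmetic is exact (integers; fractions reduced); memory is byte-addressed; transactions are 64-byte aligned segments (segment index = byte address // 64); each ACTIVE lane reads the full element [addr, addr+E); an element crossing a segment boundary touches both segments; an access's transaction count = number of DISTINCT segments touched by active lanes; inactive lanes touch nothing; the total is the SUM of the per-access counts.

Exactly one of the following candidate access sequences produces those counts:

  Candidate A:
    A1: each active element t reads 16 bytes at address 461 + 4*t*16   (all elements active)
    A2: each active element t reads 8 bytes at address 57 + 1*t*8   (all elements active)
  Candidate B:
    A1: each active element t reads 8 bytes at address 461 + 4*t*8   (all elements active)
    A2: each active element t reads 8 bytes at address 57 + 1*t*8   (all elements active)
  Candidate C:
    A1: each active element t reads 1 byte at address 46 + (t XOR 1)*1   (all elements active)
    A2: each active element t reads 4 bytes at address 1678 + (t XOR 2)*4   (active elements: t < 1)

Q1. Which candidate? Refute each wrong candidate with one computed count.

B: A1 gives 2 transactions, not 4
C: A1 gives 1 transaction, not 4
A: all counts match (4,2)

Answer: A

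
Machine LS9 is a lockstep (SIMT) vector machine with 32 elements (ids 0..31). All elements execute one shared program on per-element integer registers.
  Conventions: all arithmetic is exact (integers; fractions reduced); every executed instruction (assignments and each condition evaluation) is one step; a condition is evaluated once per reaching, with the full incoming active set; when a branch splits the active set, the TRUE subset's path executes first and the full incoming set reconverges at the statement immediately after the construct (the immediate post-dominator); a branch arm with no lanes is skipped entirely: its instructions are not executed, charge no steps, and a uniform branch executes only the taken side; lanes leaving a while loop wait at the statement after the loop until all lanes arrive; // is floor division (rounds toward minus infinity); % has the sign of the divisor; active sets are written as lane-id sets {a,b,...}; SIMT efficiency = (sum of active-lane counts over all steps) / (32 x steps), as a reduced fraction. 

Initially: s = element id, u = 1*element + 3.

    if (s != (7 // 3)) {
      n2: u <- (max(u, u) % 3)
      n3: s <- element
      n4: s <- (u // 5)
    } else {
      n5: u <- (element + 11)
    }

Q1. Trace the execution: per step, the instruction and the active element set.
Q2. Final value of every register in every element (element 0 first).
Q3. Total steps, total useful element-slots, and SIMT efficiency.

step 0: eval (s != (7 // 3))         {0,1,2,3,4,5,6,7,8,9,10,11,12,13,14,15,16,17,18,19,20,21,22,23,24,25,26,27,28,29,30,31}
step 1: u <- (max(u, u) % 3)         {0,1,3,4,5,6,7,8,9,10,11,12,13,14,15,16,17,18,19,20,21,22,23,24,25,26,27,28,29,30,31}
step 2: s <- element                 {0,1,3,4,5,6,7,8,9,10,11,12,13,14,15,16,17,18,19,20,21,22,23,24,25,26,27,28,29,30,31}
step 3: s <- (u // 5)                {0,1,3,4,5,6,7,8,9,10,11,12,13,14,15,16,17,18,19,20,21,22,23,24,25,26,27,28,29,30,31}
step 4: u <- (element + 11)          {2}

Answer: 5 steps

s: 0,0,2,0,0,0,0,0,0,0,0,0,0,0,0,0,0,0,0,0,0,0,0,0,0,0,0,0,0,0,0,0
u: 0,1,13,0,1,2,0,1,2,0,1,2,0,1,2,0,1,2,0,1,2,0,1,2,0,1,2,0,1,2,0,1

steps = 5; useful = 126; efficiency = 126/160 = 63/80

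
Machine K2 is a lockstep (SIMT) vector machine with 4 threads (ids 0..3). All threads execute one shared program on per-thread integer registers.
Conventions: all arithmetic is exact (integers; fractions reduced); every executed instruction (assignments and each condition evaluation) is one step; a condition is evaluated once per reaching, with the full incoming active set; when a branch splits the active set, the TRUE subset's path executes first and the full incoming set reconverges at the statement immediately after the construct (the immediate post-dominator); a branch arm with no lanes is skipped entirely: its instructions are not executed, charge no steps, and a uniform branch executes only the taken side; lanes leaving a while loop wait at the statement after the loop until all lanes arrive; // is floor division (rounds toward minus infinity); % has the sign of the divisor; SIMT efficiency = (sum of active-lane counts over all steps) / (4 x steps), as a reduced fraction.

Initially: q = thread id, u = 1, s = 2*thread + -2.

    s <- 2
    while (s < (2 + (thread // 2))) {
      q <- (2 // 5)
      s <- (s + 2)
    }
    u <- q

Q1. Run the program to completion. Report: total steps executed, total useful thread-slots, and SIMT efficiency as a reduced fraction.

Answer: 6 steps, 18 useful, 3/4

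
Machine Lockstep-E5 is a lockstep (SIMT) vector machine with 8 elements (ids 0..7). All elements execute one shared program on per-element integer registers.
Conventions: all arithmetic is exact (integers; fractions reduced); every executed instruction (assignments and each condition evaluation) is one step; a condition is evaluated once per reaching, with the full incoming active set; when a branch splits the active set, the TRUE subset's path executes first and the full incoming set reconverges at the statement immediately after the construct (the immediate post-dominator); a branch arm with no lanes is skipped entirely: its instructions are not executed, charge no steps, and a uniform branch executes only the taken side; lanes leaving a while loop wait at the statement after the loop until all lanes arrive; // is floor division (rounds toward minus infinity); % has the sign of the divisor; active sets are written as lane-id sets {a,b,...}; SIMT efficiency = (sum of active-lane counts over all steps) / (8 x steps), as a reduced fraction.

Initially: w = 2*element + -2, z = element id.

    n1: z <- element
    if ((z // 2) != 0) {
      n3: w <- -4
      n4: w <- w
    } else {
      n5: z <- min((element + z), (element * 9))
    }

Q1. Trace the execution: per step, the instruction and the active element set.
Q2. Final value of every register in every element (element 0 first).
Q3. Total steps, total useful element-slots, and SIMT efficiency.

step 0: z <- element                 {0,1,2,3,4,5,6,7}
step 1: eval ((z // 2) != 0)         {0,1,2,3,4,5,6,7}
step 2: w <- -4                      {2,3,4,5,6,7}
step 3: w <- w                       {2,3,4,5,6,7}
step 4: z <- min((element + z), (element * 9)) {0,1}

Answer: 5 steps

w: -2,0,-4,-4,-4,-4,-4,-4
z: 0,2,2,3,4,5,6,7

steps = 5; useful = 30; efficiency = 30/40 = 3/4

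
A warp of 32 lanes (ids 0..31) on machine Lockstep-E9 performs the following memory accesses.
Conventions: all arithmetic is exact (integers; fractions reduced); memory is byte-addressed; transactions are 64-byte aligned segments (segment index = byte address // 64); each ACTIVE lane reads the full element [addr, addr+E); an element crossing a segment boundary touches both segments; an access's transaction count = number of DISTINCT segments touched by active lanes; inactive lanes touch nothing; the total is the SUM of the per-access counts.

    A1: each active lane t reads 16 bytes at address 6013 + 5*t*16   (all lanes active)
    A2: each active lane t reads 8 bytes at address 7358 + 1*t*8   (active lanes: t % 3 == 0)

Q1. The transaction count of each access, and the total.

A1: 40 transactions
A2: 5 transactions

Answer: 40,5; total 45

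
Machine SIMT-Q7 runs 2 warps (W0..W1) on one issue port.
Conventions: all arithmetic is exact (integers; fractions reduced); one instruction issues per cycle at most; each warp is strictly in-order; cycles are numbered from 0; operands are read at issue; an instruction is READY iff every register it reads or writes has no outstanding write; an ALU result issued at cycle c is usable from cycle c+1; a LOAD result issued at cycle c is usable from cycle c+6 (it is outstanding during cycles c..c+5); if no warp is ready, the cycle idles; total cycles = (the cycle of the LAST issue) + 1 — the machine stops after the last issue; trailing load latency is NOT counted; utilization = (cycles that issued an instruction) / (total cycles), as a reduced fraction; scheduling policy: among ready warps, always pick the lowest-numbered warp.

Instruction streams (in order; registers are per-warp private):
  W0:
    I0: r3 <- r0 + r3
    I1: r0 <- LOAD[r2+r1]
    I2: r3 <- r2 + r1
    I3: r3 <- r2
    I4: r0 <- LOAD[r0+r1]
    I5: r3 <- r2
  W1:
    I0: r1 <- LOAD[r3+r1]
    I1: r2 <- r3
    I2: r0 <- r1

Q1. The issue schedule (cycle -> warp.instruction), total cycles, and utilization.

cycle 0: W0.I0
cycle 1: W0.I1
cycle 2: W0.I2
cycle 3: W0.I3
cycle 4: W1.I0
cycle 5: W1.I1
cycle 6: idle
cycle 7: W0.I4
cycle 8: W0.I5
cycle 9: idle
cycle 10: W1.I2

Answer: 11 cycles, utilization 9/11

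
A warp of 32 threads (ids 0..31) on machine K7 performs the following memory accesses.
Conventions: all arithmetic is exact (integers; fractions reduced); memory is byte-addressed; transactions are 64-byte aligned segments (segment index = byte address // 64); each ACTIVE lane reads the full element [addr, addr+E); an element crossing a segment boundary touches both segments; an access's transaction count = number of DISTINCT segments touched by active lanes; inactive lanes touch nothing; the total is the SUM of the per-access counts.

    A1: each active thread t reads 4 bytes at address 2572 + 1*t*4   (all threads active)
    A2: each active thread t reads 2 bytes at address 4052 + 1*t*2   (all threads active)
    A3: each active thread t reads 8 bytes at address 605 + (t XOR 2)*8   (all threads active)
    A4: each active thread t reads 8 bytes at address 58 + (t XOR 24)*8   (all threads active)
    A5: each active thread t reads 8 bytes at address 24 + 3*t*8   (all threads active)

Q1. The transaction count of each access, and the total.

A1: 3 transactions
A2: 2 transactions
A3: 5 transactions
A4: 5 transactions
A5: 13 transactions

Answer: 3,2,5,5,13; total 28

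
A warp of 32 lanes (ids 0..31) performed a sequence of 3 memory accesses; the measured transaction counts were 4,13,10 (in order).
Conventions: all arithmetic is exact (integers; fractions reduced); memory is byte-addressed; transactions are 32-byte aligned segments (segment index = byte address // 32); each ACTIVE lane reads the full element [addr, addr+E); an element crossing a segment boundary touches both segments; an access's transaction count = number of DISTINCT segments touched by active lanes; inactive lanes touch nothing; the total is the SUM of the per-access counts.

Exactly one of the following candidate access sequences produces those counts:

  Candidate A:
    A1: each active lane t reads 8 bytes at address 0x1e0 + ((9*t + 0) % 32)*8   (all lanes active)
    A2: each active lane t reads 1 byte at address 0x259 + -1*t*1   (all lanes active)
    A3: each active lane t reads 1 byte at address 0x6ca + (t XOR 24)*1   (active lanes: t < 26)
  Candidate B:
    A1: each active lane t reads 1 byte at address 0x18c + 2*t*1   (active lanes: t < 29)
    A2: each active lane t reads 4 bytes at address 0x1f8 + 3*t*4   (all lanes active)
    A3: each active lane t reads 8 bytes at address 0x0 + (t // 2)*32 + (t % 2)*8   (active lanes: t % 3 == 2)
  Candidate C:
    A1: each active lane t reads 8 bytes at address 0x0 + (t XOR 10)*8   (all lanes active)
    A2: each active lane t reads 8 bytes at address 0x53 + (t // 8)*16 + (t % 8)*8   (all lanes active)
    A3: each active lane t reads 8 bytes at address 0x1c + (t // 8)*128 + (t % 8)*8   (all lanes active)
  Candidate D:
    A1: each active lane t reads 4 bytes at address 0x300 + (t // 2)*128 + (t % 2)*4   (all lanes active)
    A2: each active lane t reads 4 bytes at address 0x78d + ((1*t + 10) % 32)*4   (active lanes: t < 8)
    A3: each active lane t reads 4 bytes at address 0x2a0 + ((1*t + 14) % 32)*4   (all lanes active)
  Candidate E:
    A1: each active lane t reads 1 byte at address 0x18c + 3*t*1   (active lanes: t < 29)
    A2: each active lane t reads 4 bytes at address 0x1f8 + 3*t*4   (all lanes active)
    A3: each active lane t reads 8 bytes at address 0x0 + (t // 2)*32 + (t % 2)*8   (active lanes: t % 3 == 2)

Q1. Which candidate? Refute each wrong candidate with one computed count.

A: A1 gives 8 transactions, not 4
B: A1 gives 3 transactions, not 4
C: A1 gives 8 transactions, not 4
D: A1 gives 16 transactions, not 4
E: all counts match (4,13,10)

Answer: E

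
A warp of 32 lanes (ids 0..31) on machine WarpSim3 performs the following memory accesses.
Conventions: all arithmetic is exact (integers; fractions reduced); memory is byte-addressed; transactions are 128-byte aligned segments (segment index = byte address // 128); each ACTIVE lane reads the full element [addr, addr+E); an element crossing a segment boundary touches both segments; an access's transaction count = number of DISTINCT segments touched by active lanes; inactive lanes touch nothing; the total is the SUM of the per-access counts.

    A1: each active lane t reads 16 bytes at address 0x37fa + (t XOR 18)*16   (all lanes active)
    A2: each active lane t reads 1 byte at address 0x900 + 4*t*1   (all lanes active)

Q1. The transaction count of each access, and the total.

A1: 5 transactions
A2: 1 transaction

Answer: 5,1; total 6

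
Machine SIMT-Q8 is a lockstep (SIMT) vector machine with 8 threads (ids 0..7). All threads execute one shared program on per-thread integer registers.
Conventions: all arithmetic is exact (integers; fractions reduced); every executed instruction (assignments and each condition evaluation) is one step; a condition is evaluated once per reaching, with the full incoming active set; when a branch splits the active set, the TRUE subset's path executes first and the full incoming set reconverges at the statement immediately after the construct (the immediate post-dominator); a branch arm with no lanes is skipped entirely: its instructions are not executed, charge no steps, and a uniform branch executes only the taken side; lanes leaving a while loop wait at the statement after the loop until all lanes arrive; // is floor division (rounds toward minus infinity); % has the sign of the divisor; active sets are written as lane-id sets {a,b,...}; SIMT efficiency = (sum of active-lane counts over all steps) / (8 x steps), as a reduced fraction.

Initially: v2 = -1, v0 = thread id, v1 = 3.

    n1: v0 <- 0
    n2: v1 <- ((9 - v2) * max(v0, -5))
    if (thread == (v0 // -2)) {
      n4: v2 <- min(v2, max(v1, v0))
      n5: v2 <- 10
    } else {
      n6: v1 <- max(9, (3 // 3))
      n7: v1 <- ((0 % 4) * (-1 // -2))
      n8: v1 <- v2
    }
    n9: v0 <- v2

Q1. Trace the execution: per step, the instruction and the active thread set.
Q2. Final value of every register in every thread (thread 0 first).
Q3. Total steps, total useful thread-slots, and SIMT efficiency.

step 0: v0 <- 0                      {0,1,2,3,4,5,6,7}
step 1: v1 <- ((9 - v2) * max(v0, -5)) {0,1,2,3,4,5,6,7}
step 2: eval (thread == (v0 // -2))  {0,1,2,3,4,5,6,7}
step 3: v2 <- min(v2, max(v1, v0))   {0}
step 4: v2 <- 10                     {0}
step 5: v1 <- max(9, (3 // 3))       {1,2,3,4,5,6,7}
step 6: v1 <- ((0 % 4) * (-1 // -2)) {1,2,3,4,5,6,7}
step 7: v1 <- v2                     {1,2,3,4,5,6,7}
step 8: v0 <- v2                     {0,1,2,3,4,5,6,7}

Answer: 9 steps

v2: 10,-1,-1,-1,-1,-1,-1,-1
v0: 10,-1,-1,-1,-1,-1,-1,-1
v1: 0,-1,-1,-1,-1,-1,-1,-1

steps = 9; useful = 55; efficiency = 55/72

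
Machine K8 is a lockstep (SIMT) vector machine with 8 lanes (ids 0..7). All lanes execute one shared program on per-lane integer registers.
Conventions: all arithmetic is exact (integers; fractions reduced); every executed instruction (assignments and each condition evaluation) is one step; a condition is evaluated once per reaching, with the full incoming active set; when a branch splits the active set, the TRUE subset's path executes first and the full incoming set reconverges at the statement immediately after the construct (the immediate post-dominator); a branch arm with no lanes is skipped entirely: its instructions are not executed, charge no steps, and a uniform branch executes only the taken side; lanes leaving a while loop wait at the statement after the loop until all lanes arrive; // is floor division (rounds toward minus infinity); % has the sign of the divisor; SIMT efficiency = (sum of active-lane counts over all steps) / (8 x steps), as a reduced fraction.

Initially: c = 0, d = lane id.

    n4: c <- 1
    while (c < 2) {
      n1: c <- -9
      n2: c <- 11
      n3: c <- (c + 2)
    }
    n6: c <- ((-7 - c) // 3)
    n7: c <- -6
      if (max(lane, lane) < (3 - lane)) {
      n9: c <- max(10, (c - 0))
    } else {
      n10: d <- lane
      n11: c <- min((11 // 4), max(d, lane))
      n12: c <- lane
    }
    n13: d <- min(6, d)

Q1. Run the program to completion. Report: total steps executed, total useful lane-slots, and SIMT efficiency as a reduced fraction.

Answer: 14 steps, 100 useful, 25/28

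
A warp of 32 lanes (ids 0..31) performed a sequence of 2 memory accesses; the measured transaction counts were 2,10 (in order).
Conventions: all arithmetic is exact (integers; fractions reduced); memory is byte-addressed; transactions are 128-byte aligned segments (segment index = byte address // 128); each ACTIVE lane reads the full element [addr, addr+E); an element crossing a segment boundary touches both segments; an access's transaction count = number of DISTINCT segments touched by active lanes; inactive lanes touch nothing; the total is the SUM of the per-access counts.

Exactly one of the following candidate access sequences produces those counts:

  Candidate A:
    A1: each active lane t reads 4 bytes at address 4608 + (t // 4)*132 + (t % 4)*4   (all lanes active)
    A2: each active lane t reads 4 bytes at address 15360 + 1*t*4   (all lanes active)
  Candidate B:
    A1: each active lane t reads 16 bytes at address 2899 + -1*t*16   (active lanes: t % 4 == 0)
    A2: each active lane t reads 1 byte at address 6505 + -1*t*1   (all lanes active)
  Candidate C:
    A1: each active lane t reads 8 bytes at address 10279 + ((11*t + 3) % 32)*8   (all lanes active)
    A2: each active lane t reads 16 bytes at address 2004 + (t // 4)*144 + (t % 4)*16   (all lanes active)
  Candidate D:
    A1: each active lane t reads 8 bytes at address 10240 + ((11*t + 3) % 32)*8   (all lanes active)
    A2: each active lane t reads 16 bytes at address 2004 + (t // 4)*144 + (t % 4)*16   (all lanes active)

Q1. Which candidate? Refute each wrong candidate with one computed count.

A: A1 gives 8 transactions, not 2
B: A1 gives 4 transactions, not 2
C: A1 gives 3 transactions, not 2
D: all counts match (2,10)

Answer: D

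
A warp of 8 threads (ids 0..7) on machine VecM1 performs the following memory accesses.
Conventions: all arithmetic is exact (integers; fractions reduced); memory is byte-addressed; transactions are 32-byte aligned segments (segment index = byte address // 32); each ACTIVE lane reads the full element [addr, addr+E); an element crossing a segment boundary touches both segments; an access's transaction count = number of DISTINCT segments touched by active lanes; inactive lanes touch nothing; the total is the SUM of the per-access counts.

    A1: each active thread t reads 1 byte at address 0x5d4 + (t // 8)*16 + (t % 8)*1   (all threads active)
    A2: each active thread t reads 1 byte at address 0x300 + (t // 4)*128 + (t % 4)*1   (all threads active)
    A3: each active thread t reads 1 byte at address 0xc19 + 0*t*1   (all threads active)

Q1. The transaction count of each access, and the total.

A1: 1 transaction
A2: 2 transactions
A3: 1 transaction

Answer: 1,2,1; total 4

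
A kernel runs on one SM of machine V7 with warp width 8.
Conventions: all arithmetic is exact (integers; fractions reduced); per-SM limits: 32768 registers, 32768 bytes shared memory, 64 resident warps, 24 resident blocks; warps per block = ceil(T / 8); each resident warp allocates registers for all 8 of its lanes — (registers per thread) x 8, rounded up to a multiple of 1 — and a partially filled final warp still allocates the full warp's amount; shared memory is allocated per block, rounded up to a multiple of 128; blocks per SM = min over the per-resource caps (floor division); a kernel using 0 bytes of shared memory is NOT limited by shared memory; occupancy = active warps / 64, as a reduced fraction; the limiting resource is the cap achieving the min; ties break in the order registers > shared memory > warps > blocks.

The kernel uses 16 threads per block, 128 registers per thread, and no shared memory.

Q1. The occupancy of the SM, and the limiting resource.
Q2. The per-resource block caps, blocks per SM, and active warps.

Answer: occupancy 1/2, limited by registers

registers: 16 blocks
shared memory: no limit (kernel uses none)
warps: 32 blocks
blocks: 24 blocks

Answer: 16 blocks, 32 active warps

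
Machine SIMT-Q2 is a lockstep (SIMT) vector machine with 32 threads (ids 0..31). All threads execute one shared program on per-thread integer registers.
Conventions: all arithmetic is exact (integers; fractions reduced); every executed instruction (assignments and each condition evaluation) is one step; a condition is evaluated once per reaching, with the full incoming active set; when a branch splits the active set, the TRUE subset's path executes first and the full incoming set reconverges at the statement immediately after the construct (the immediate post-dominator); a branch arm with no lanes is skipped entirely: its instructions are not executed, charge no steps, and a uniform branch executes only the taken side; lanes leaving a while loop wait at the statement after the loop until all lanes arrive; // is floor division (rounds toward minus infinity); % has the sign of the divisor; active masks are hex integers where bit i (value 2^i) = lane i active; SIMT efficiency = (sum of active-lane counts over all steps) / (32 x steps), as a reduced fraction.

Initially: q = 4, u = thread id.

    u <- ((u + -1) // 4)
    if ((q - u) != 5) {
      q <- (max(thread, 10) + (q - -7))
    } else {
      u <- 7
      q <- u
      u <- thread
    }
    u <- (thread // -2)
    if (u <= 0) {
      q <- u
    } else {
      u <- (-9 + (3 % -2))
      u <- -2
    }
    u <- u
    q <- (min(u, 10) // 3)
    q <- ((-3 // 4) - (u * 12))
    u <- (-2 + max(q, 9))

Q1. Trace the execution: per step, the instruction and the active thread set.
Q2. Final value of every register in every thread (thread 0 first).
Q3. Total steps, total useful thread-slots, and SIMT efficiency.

step 0: u <- ((u + -1) // 4)         0xffffffff
step 1: eval ((q - u) != 5)          0xffffffff
step 2: q <- (max(thread, 10) + (q - -7)) 0xfffffffe
step 3: u <- 7                       0x00000001
step 4: q <- u                       0x00000001
step 5: u <- thread                  0x00000001
step 6: u <- (thread // -2)          0xffffffff
step 7: eval (u <= 0)                0xffffffff
step 8: q <- u                       0xffffffff
step 9: u <- u                       0xffffffff
step 10: q <- (min(u, 10) // 3)       0xffffffff
step 11: q <- ((-3 // 4) - (u * 12))  0xffffffff
step 12: u <- (-2 + max(q, 9))        0xffffffff

Answer: 13 steps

q: -1,11,11,23,23,35,35,47,47,59,59,71,71,83,83,95,95,107,107,119,119,131,131,143,143,155,155,167,167,179,179,191
u: 7,9,9,21,21,33,33,45,45,57,57,69,69,81,81,93,93,105,105,117,117,129,129,141,141,153,153,165,165,177,177,189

steps = 13; useful = 322; efficiency = 322/416 = 161/208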